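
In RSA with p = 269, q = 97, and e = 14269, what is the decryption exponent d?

φ(n) = (p−1)(q−1) = 268·96 = 25728.
Need d with 14269·d ≡ 1 (mod 25728). Apply the extended Euclidean algorithm:
25728 = 1·14269 + 11459
14269 = 1·11459 + 2810
11459 = 4·2810 + 219
2810 = 12·219 + 182
219 = 1·182 + 37
182 = 4·37 + 34
37 = 1·34 + 3
34 = 11·3 + 1
3 = 3·1 + 0
Back-substitute:
1 = 34 − 11·3
1 = −11·37 + 12·34
1 = 12·182 − 59·37
1 = −59·219 + 71·182
1 = 71·2810 − 911·219
1 = −911·11459 + 3715·2810
1 = 3715·14269 − 4626·11459
1 = −4626·25728 + 8341·14269
So 14269·8341 ≡ 1 (mod 25728), hence d = 8341.

8341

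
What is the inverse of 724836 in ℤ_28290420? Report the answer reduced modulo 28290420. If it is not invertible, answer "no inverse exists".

no inverse exists

Euclidean algorithm on 28290420, 724836:
28290420 = 39*724836 + 21816
724836 = 33*21816 + 4908
21816 = 4*4908 + 2184
4908 = 2*2184 + 540
2184 = 4*540 + 24
540 = 22*24 + 12
24 = 2*12 + 0
Since gcd = 12 > 1, 724836 is not a unit mod 28290420.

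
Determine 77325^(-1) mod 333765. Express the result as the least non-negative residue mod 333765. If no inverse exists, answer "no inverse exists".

Compute gcd(77325, 333765):
333765 = 4*77325 + 24465
77325 = 3*24465 + 3930
24465 = 6*3930 + 885
3930 = 4*885 + 390
885 = 2*390 + 105
390 = 3*105 + 75
105 = 1*75 + 30
75 = 2*30 + 15
30 = 2*15 + 0
gcd(77325, 333765) = 15 ≠ 1, so 77325 has no multiplicative inverse modulo 333765.

no inverse exists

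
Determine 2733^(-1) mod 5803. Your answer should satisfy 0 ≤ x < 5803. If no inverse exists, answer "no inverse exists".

1412

Extended Euclidean algorithm:
5803 = 2×2733 + 337
2733 = 8×337 + 37
337 = 9×37 + 4
37 = 9×4 + 1
4 = 4×1 + 0
gcd = 1, so the inverse exists. Back-substitute:
1 = 37 − 9·4
1 = −9·337 + 82·37
1 = 82·2733 − 665·337
1 = −665·5803 + 1412·2733
So 2733·1412 ≡ 1 (mod 5803).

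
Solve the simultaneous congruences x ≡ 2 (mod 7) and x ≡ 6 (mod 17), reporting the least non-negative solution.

Write x = 2 + 7·k. Then 7·k ≡ 6 − 2 ≡ 4 (mod 17).
Need 7⁻¹ mod 17. Extended Euclid on (17, 7):
17 = 2×7 + 3
7 = 2×3 + 1
3 = 3×1 + 0
Back-substitute:
1 = 7 − 2·3
1 = −2·17 + 5·7
7⁻¹ ≡ 5 (mod 17), so k ≡ 5·4 ≡ 3 (mod 17).
x = 2 + 7·3 = 23.

23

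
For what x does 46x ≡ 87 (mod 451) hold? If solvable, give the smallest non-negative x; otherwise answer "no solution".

247

First find gcd(46, 451):
451 = 9*46 + 37
46 = 1*37 + 9
37 = 4*9 + 1
9 = 9*1 + 0
gcd = 1, so a unique solution mod 451 exists.
Back-substitute for the Bézout coefficients:
1 = 37 − 4·9
1 = −4·46 + 5·37
1 = 5·451 − 49·46
So 46·(-49) ≡ 1 (mod 451), giving 46⁻¹ ≡ 402.
x ≡ 46⁻¹·87 ≡ 402·87 ≡ 247 (mod 451).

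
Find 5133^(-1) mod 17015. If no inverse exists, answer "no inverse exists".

Run Euclid on (17015, 5133):
17015 = 3×5133 + 1616
5133 = 3×1616 + 285
1616 = 5×285 + 191
285 = 1×191 + 94
191 = 2×94 + 3
94 = 31×3 + 1
3 = 3×1 + 0
The gcd is 1. Working backward:
1 = 94 − 31·3
1 = −31·191 + 63·94
1 = 63·285 − 94·191
1 = −94·1616 + 533·285
1 = 533·5133 − 1693·1616
1 = −1693·17015 + 5612·5133
So 5133·5612 ≡ 1 (mod 17015).

5612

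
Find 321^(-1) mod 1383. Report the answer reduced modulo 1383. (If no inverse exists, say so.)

Euclidean algorithm on 1383, 321:
1383 = 4×321 + 99
321 = 3×99 + 24
99 = 4×24 + 3
24 = 8×3 + 0
Since gcd = 3 > 1, 321 is not a unit mod 1383.

no inverse exists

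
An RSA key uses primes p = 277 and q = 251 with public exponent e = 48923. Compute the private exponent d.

41987

φ(n) = (p−1)(q−1) = 276·250 = 69000.
Need d with 48923·d ≡ 1 (mod 69000). Apply the extended Euclidean algorithm:
69000 = 1*48923 + 20077
48923 = 2*20077 + 8769
20077 = 2*8769 + 2539
8769 = 3*2539 + 1152
2539 = 2*1152 + 235
1152 = 4*235 + 212
235 = 1*212 + 23
212 = 9*23 + 5
23 = 4*5 + 3
5 = 1*3 + 2
3 = 1*2 + 1
2 = 2*1 + 0
Back-substitute:
1 = 3 − 2
1 = −5 + 2·3
1 = 2·23 − 9·5
1 = −9·212 + 83·23
1 = 83·235 − 92·212
1 = −92·1152 + 451·235
1 = 451·2539 − 994·1152
1 = −994·8769 + 3433·2539
1 = 3433·20077 − 7860·8769
1 = −7860·48923 + 19153·20077
1 = 19153·69000 − 27013·48923
So 48923·(-27013) ≡ 1 (mod 69000), hence d ≡ -27013 ≡ 41987 (mod 69000).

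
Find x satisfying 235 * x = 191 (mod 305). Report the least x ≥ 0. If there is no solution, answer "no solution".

gcd(235, 305):
305 = 1*235 + 70
235 = 3*70 + 25
70 = 2*25 + 20
25 = 1*20 + 5
20 = 4*5 + 0
gcd = 5, but 5 ∤ 191, so the congruence has no solution.

no solution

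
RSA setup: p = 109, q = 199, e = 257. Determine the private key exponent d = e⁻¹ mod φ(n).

13313

φ(n) = (p−1)(q−1) = 108·198 = 21384.
Need d with 257·d ≡ 1 (mod 21384). Apply the extended Euclidean algorithm:
21384 = 83×257 + 53
257 = 4×53 + 45
53 = 1×45 + 8
45 = 5×8 + 5
8 = 1×5 + 3
5 = 1×3 + 2
3 = 1×2 + 1
2 = 2×1 + 0
Back-substitute:
1 = 3 − 2
1 = −5 + 2·3
1 = 2·8 − 3·5
1 = −3·45 + 17·8
1 = 17·53 − 20·45
1 = −20·257 + 97·53
1 = 97·21384 − 8071·257
So 257·(-8071) ≡ 1 (mod 21384), hence d ≡ -8071 ≡ 13313 (mod 21384).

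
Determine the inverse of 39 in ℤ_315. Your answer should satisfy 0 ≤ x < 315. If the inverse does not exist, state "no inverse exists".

Compute gcd(39, 315):
315 = 8·39 + 3
39 = 13·3 + 0
gcd(39, 315) = 3 ≠ 1, so 39 has no multiplicative inverse modulo 315.

no inverse exists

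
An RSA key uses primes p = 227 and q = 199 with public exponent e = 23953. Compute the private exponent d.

φ(n) = (p−1)(q−1) = 226·198 = 44748.
Need d with 23953·d ≡ 1 (mod 44748). Apply the extended Euclidean algorithm:
44748 = 1·23953 + 20795
23953 = 1·20795 + 3158
20795 = 6·3158 + 1847
3158 = 1·1847 + 1311
1847 = 1·1311 + 536
1311 = 2·536 + 239
536 = 2·239 + 58
239 = 4·58 + 7
58 = 8·7 + 2
7 = 3·2 + 1
2 = 2·1 + 0
Back-substitute:
1 = 7 − 3·2
1 = −3·58 + 25·7
1 = 25·239 − 103·58
1 = −103·536 + 231·239
1 = 231·1311 − 565·536
1 = −565·1847 + 796·1311
1 = 796·3158 − 1361·1847
1 = −1361·20795 + 8962·3158
1 = 8962·23953 − 10323·20795
1 = −10323·44748 + 19285·23953
So 23953·19285 ≡ 1 (mod 44748), hence d = 19285.

19285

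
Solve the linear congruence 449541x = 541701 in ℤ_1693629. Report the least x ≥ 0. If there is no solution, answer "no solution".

First find gcd(449541, 1693629):
1693629 = 3*449541 + 345006
449541 = 1*345006 + 104535
345006 = 3*104535 + 31401
104535 = 3*31401 + 10332
31401 = 3*10332 + 405
10332 = 25*405 + 207
405 = 1*207 + 198
207 = 1*198 + 9
198 = 22*9 + 0
gcd = 9 and 9 | 541701, so solutions exist. Divide through by 9: 49949x ≡ 60189 (mod 188181).
Now find 49949⁻¹ mod 188181:
188181 = 3×49949 + 38334
49949 = 1×38334 + 11615
38334 = 3×11615 + 3489
11615 = 3×3489 + 1148
3489 = 3×1148 + 45
1148 = 25×45 + 23
45 = 1×23 + 22
23 = 1×22 + 1
22 = 22×1 + 0
Back-substitute:
1 = 23 − 22
1 = −45 + 2·23
1 = 2·1148 − 51·45
1 = −51·3489 + 155·1148
1 = 155·11615 − 516·3489
1 = −516·38334 + 1703·11615
1 = 1703·49949 − 2219·38334
1 = −2219·188181 + 8360·49949
So 49949⁻¹ ≡ 8360 (mod 188181).
Then x ≡ 8360·60189 ≡ 172227 (mod 188181); the smallest non-negative solution is x = 172227.

172227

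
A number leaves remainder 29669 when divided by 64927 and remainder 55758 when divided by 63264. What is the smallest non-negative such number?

Write x = 29669 + 64927·k. Then 64927·k ≡ 55758 − 29669 ≡ 26089 (mod 63264).
Need 64927⁻¹ mod 63264. Extended Euclid on (63264, 1663):
63264 = 38×1663 + 70
1663 = 23×70 + 53
70 = 1×53 + 17
53 = 3×17 + 2
17 = 8×2 + 1
2 = 2×1 + 0
Back-substitute:
1 = 17 − 8·2
1 = −8·53 + 25·17
1 = 25·70 − 33·53
1 = −33·1663 + 784·70
1 = 784·63264 − 29825·1663
64927⁻¹ ≡ 33439 (mod 63264), so k ≡ 33439·26089 ≡ 42775 (mod 63264).
x = 29669 + 64927·42775 = 2777282094.

2777282094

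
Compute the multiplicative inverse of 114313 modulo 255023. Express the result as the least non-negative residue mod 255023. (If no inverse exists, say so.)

194139

Apply the Euclidean algorithm to 255023 and 114313:
255023 = 2×114313 + 26397
114313 = 4×26397 + 8725
26397 = 3×8725 + 222
8725 = 39×222 + 67
222 = 3×67 + 21
67 = 3×21 + 4
21 = 5×4 + 1
4 = 4×1 + 0
gcd = 1, so the inverse exists. Back-substitute:
1 = 21 − 5·4
1 = −5·67 + 16·21
1 = 16·222 − 53·67
1 = −53·8725 + 2083·222
1 = 2083·26397 − 6302·8725
1 = −6302·114313 + 27291·26397
1 = 27291·255023 − 60884·114313
Hence 114313⁻¹ ≡ -60884 ≡ 194139 (mod 255023).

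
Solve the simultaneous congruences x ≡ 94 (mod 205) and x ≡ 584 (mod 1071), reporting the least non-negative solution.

Write x = 94 + 205·k. Then 205·k ≡ 584 − 94 ≡ 490 (mod 1071).
Need 205⁻¹ mod 1071. Extended Euclid on (1071, 205):
1071 = 5×205 + 46
205 = 4×46 + 21
46 = 2×21 + 4
21 = 5×4 + 1
4 = 4×1 + 0
Back-substitute:
1 = 21 − 5·4
1 = −5·46 + 11·21
1 = 11·205 − 49·46
1 = −49·1071 + 256·205
205⁻¹ ≡ 256 (mod 1071), so k ≡ 256·490 ≡ 133 (mod 1071).
x = 94 + 205·133 = 27359.

27359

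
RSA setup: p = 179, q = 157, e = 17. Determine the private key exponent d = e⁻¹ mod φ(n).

φ(n) = (p−1)(q−1) = 178·156 = 27768.
Need d with 17·d ≡ 1 (mod 27768). Apply the extended Euclidean algorithm:
27768 = 1633·17 + 7
17 = 2·7 + 3
7 = 2·3 + 1
3 = 3·1 + 0
Back-substitute:
1 = 7 − 2·3
1 = −2·17 + 5·7
1 = 5·27768 − 8167·17
So 17·(-8167) ≡ 1 (mod 27768), hence d ≡ -8167 ≡ 19601 (mod 27768).

19601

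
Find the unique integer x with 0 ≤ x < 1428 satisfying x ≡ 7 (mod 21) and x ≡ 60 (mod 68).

Write x = 7 + 21·k. Then 21·k ≡ 60 − 7 ≡ 53 (mod 68).
Need 21⁻¹ mod 68. Extended Euclid on (68, 21):
68 = 3*21 + 5
21 = 4*5 + 1
5 = 5*1 + 0
Back-substitute:
1 = 21 − 4·5
1 = −4·68 + 13·21
21⁻¹ ≡ 13 (mod 68), so k ≡ 13·53 ≡ 9 (mod 68).
x = 7 + 21·9 = 196.

196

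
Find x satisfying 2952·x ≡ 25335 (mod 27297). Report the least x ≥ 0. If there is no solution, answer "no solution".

2533

First find gcd(2952, 27297):
27297 = 9*2952 + 729
2952 = 4*729 + 36
729 = 20*36 + 9
36 = 4*9 + 0
gcd = 9 and 9 | 25335, so solutions exist. Divide through by 9: 328x ≡ 2815 (mod 3033).
Now find 328⁻¹ mod 3033:
3033 = 9·328 + 81
328 = 4·81 + 4
81 = 20·4 + 1
4 = 4·1 + 0
Back-substitute:
1 = 81 − 20·4
1 = −20·328 + 81·81
1 = 81·3033 − 749·328
So 328·(-749) ≡ 1 (mod 3033), i.e. 328⁻¹ ≡ 2284.
Then x ≡ 2284·2815 ≡ 2533 (mod 3033); the smallest non-negative solution is x = 2533.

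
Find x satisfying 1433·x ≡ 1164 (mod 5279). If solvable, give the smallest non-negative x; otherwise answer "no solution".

255

First find gcd(1433, 5279):
5279 = 3*1433 + 980
1433 = 1*980 + 453
980 = 2*453 + 74
453 = 6*74 + 9
74 = 8*9 + 2
9 = 4*2 + 1
2 = 2*1 + 0
gcd = 1, so a unique solution mod 5279 exists.
Back-substitute for the Bézout coefficients:
1 = 9 − 4·2
1 = −4·74 + 33·9
1 = 33·453 − 202·74
1 = −202·980 + 437·453
1 = 437·1433 − 639·980
1 = −639·5279 + 2354·1433
So 1433·(2354) ≡ 1 (mod 5279), giving 1433⁻¹ ≡ 2354.
x ≡ 1433⁻¹·1164 ≡ 2354·1164 ≡ 255 (mod 5279).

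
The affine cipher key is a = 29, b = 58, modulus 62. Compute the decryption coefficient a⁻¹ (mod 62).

gcd(62, 29) by repeated division:
62 = 2×29 + 4
29 = 7×4 + 1
4 = 4×1 + 0
gcd = 1, so the inverse exists. Back-substitute:
1 = 29 − 7·4
1 = −7·62 + 15·29
So 29·15 ≡ 1 (mod 62).

15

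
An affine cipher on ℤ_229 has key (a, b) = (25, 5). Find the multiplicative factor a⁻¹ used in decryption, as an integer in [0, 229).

55

Extended Euclidean algorithm:
229 = 9×25 + 4
25 = 6×4 + 1
4 = 4×1 + 0
Since gcd(25, 229) = 1, back-substitute to write 1 as a combination:
1 = 25 − 6·4
1 = −6·229 + 55·25
So 25·55 ≡ 1 (mod 229).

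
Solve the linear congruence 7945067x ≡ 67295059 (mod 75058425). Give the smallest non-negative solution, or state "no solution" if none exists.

First find gcd(7945067, 75058425):
75058425 = 9·7945067 + 3552822
7945067 = 2·3552822 + 839423
3552822 = 4·839423 + 195130
839423 = 4·195130 + 58903
195130 = 3·58903 + 18421
58903 = 3·18421 + 3640
18421 = 5·3640 + 221
3640 = 16·221 + 104
221 = 2·104 + 13
104 = 8·13 + 0
gcd = 13 and 13 | 67295059, so solutions exist. Divide through by 13: 611159x ≡ 5176543 (mod 5773725).
Now find 611159⁻¹ mod 5773725:
5773725 = 9*611159 + 273294
611159 = 2*273294 + 64571
273294 = 4*64571 + 15010
64571 = 4*15010 + 4531
15010 = 3*4531 + 1417
4531 = 3*1417 + 280
1417 = 5*280 + 17
280 = 16*17 + 8
17 = 2*8 + 1
8 = 8*1 + 0
Back-substitute:
1 = 17 − 2·8
1 = −2·280 + 33·17
1 = 33·1417 − 167·280
1 = −167·4531 + 534·1417
1 = 534·15010 − 1769·4531
1 = −1769·64571 + 7610·15010
1 = 7610·273294 − 32209·64571
1 = −32209·611159 + 72028·273294
1 = 72028·5773725 − 680461·611159
So 611159·(-680461) ≡ 1 (mod 5773725), i.e. 611159⁻¹ ≡ 5093264.
Then x ≡ 5093264·5176543 ≡ 4295402 (mod 5773725); the smallest non-negative solution is x = 4295402.

4295402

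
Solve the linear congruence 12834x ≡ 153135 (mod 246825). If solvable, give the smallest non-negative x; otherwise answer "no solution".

16340

First find gcd(12834, 246825):
246825 = 19*12834 + 2979
12834 = 4*2979 + 918
2979 = 3*918 + 225
918 = 4*225 + 18
225 = 12*18 + 9
18 = 2*9 + 0
gcd = 9 and 9 | 153135, so solutions exist. Divide through by 9: 1426x ≡ 17015 (mod 27425).
Now find 1426⁻¹ mod 27425:
27425 = 19·1426 + 331
1426 = 4·331 + 102
331 = 3·102 + 25
102 = 4·25 + 2
25 = 12·2 + 1
2 = 2·1 + 0
Back-substitute:
1 = 25 − 12·2
1 = −12·102 + 49·25
1 = 49·331 − 159·102
1 = −159·1426 + 685·331
1 = 685·27425 − 13174·1426
So 1426·(-13174) ≡ 1 (mod 27425), i.e. 1426⁻¹ ≡ 14251.
Then x ≡ 14251·17015 ≡ 16340 (mod 27425); the smallest non-negative solution is x = 16340.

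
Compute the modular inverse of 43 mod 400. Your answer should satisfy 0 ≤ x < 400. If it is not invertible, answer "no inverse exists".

307

Extended Euclidean algorithm:
400 = 9*43 + 13
43 = 3*13 + 4
13 = 3*4 + 1
4 = 4*1 + 0
gcd = 1, so the inverse exists. Back-substitute:
1 = 13 − 3·4
1 = −3·43 + 10·13
1 = 10·400 − 93·43
Hence 43⁻¹ ≡ -93 ≡ 307 (mod 400).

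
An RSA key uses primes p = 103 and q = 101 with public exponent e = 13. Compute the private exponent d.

φ(n) = (p−1)(q−1) = 102·100 = 10200.
Need d with 13·d ≡ 1 (mod 10200). Apply the extended Euclidean algorithm:
10200 = 784×13 + 8
13 = 1×8 + 5
8 = 1×5 + 3
5 = 1×3 + 2
3 = 1×2 + 1
2 = 2×1 + 0
Back-substitute:
1 = 3 − 2
1 = −5 + 2·3
1 = 2·8 − 3·5
1 = −3·13 + 5·8
1 = 5·10200 − 3923·13
So 13·(-3923) ≡ 1 (mod 10200), hence d ≡ -3923 ≡ 6277 (mod 10200).

6277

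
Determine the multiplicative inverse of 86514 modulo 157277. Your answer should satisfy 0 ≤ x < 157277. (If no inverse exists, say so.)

Apply the Euclidean algorithm to 157277 and 86514:
157277 = 1·86514 + 70763
86514 = 1·70763 + 15751
70763 = 4·15751 + 7759
15751 = 2·7759 + 233
7759 = 33·233 + 70
233 = 3·70 + 23
70 = 3·23 + 1
23 = 23·1 + 0
Since gcd(86514, 157277) = 1, back-substitute to write 1 as a combination:
1 = 70 − 3·23
1 = −3·233 + 10·70
1 = 10·7759 − 333·233
1 = −333·15751 + 676·7759
1 = 676·70763 − 3037·15751
1 = −3037·86514 + 3713·70763
1 = 3713·157277 − 6750·86514
So 86514·(-6750) ≡ 1 (mod 157277), and -6750 ≡ 150527 (mod 157277).

150527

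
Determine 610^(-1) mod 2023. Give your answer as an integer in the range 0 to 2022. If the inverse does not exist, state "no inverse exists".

Extended Euclidean algorithm:
2023 = 3×610 + 193
610 = 3×193 + 31
193 = 6×31 + 7
31 = 4×7 + 3
7 = 2×3 + 1
3 = 3×1 + 0
Since gcd(610, 2023) = 1, back-substitute to write 1 as a combination:
1 = 7 − 2·3
1 = −2·31 + 9·7
1 = 9·193 − 56·31
1 = −56·610 + 177·193
1 = 177·2023 − 587·610
Thus 610·(-587) ≡ 1 (mod 2023); reducing, -587 mod 2023 = 1436.

1436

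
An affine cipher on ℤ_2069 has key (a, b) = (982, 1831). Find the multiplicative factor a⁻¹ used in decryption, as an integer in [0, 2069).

1734

Run Euclid on (2069, 982):
2069 = 2*982 + 105
982 = 9*105 + 37
105 = 2*37 + 31
37 = 1*31 + 6
31 = 5*6 + 1
6 = 6*1 + 0
Since gcd(982, 2069) = 1, back-substitute to write 1 as a combination:
1 = 31 − 5·6
1 = −5·37 + 6·31
1 = 6·105 − 17·37
1 = −17·982 + 159·105
1 = 159·2069 − 335·982
Hence 982⁻¹ ≡ -335 ≡ 1734 (mod 2069).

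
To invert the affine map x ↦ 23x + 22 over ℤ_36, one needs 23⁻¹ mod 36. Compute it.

11

gcd(36, 23) by repeated division:
36 = 1×23 + 13
23 = 1×13 + 10
13 = 1×10 + 3
10 = 3×3 + 1
3 = 3×1 + 0
The gcd is 1. Working backward:
1 = 10 − 3·3
1 = −3·13 + 4·10
1 = 4·23 − 7·13
1 = −7·36 + 11·23
So 23·11 ≡ 1 (mod 36).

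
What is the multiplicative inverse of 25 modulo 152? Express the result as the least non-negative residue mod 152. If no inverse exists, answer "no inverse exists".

Apply the Euclidean algorithm to 152 and 25:
152 = 6·25 + 2
25 = 12·2 + 1
2 = 2·1 + 0
gcd = 1, so the inverse exists. Back-substitute:
1 = 25 − 12·2
1 = −12·152 + 73·25
So 25·73 ≡ 1 (mod 152).

73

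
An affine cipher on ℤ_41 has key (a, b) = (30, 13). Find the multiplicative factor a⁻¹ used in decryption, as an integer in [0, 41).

Extended Euclidean algorithm:
41 = 1·30 + 11
30 = 2·11 + 8
11 = 1·8 + 3
8 = 2·3 + 2
3 = 1·2 + 1
2 = 2·1 + 0
gcd = 1, so the inverse exists. Back-substitute:
1 = 3 − 2
1 = −8 + 3·3
1 = 3·11 − 4·8
1 = −4·30 + 11·11
1 = 11·41 − 15·30
So 30·(-15) ≡ 1 (mod 41), and -15 ≡ 26 (mod 41).

26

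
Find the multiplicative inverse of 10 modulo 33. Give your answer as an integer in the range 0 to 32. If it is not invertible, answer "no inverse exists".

10

gcd(33, 10) by repeated division:
33 = 3*10 + 3
10 = 3*3 + 1
3 = 3*1 + 0
The gcd is 1. Working backward:
1 = 10 − 3·3
1 = −3·33 + 10·10
So 10·10 ≡ 1 (mod 33).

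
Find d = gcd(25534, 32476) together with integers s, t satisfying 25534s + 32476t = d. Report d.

Euclidean algorithm:
32476 = 1·25534 + 6942
25534 = 3·6942 + 4708
6942 = 1·4708 + 2234
4708 = 2·2234 + 240
2234 = 9·240 + 74
240 = 3·74 + 18
74 = 4·18 + 2
18 = 9·2 + 0
gcd(25534, 32476) = 2.
Back-substituting:
2 = 74 − 4·18
2 = −4·240 + 13·74
2 = 13·2234 − 121·240
2 = −121·4708 + 255·2234
2 = 255·6942 − 376·4708
2 = −376·25534 + 1383·6942
2 = 1383·32476 − 1759·25534
So 2 = (1383)·32476 + (-1759)·25534.

2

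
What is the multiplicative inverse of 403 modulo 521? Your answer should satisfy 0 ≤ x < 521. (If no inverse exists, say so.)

gcd(521, 403) by repeated division:
521 = 1×403 + 118
403 = 3×118 + 49
118 = 2×49 + 20
49 = 2×20 + 9
20 = 2×9 + 2
9 = 4×2 + 1
2 = 2×1 + 0
gcd = 1, so the inverse exists. Back-substitute:
1 = 9 − 4·2
1 = −4·20 + 9·9
1 = 9·49 − 22·20
1 = −22·118 + 53·49
1 = 53·403 − 181·118
1 = −181·521 + 234·403
So 403·234 ≡ 1 (mod 521).

234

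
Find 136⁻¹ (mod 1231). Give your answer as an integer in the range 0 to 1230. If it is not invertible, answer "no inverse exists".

878

Extended Euclidean algorithm:
1231 = 9·136 + 7
136 = 19·7 + 3
7 = 2·3 + 1
3 = 3·1 + 0
gcd = 1, so the inverse exists. Back-substitute:
1 = 7 − 2·3
1 = −2·136 + 39·7
1 = 39·1231 − 353·136
So 136·(-353) ≡ 1 (mod 1231), and -353 ≡ 878 (mod 1231).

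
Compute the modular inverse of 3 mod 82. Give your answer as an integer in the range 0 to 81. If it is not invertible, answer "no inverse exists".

55

Extended Euclidean algorithm:
82 = 27*3 + 1
3 = 3*1 + 0
gcd = 1, so the inverse exists. Back-substitute:
1 = 82 − 27·3
Hence 3⁻¹ ≡ -27 ≡ 55 (mod 82).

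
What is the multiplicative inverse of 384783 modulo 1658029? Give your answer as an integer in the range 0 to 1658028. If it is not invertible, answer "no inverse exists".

1475948

gcd(1658029, 384783) by repeated division:
1658029 = 4×384783 + 118897
384783 = 3×118897 + 28092
118897 = 4×28092 + 6529
28092 = 4×6529 + 1976
6529 = 3×1976 + 601
1976 = 3×601 + 173
601 = 3×173 + 82
173 = 2×82 + 9
82 = 9×9 + 1
9 = 9×1 + 0
Since gcd(384783, 1658029) = 1, back-substitute to write 1 as a combination:
1 = 82 − 9·9
1 = −9·173 + 19·82
1 = 19·601 − 66·173
1 = −66·1976 + 217·601
1 = 217·6529 − 717·1976
1 = −717·28092 + 3085·6529
1 = 3085·118897 − 13057·28092
1 = −13057·384783 + 42256·118897
1 = 42256·1658029 − 182081·384783
So 384783·(-182081) ≡ 1 (mod 1658029), and -182081 ≡ 1475948 (mod 1658029).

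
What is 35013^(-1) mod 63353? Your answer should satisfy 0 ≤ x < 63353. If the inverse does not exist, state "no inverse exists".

20336

Run Euclid on (63353, 35013):
63353 = 1*35013 + 28340
35013 = 1*28340 + 6673
28340 = 4*6673 + 1648
6673 = 4*1648 + 81
1648 = 20*81 + 28
81 = 2*28 + 25
28 = 1*25 + 3
25 = 8*3 + 1
3 = 3*1 + 0
The gcd is 1. Working backward:
1 = 25 − 8·3
1 = −8·28 + 9·25
1 = 9·81 − 26·28
1 = −26·1648 + 529·81
1 = 529·6673 − 2142·1648
1 = −2142·28340 + 9097·6673
1 = 9097·35013 − 11239·28340
1 = −11239·63353 + 20336·35013
So 35013·20336 ≡ 1 (mod 63353).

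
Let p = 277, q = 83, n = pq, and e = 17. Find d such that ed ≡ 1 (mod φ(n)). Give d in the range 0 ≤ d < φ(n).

φ(n) = (p−1)(q−1) = 276·82 = 22632.
Need d with 17·d ≡ 1 (mod 22632). Apply the extended Euclidean algorithm:
22632 = 1331*17 + 5
17 = 3*5 + 2
5 = 2*2 + 1
2 = 2*1 + 0
Back-substitute:
1 = 5 − 2·2
1 = −2·17 + 7·5
1 = 7·22632 − 9319·17
So 17·(-9319) ≡ 1 (mod 22632), hence d ≡ -9319 ≡ 13313 (mod 22632).

13313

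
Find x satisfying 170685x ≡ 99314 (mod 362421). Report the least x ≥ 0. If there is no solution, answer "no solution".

no solution

gcd(170685, 362421):
362421 = 2*170685 + 21051
170685 = 8*21051 + 2277
21051 = 9*2277 + 558
2277 = 4*558 + 45
558 = 12*45 + 18
45 = 2*18 + 9
18 = 2*9 + 0
gcd = 9, but 9 ∤ 99314, so the congruence has no solution.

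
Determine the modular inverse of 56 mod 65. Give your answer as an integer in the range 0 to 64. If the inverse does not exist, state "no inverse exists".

36

Run Euclid on (65, 56):
65 = 1·56 + 9
56 = 6·9 + 2
9 = 4·2 + 1
2 = 2·1 + 0
The gcd is 1. Working backward:
1 = 9 − 4·2
1 = −4·56 + 25·9
1 = 25·65 − 29·56
So 56·(-29) ≡ 1 (mod 65), and -29 ≡ 36 (mod 65).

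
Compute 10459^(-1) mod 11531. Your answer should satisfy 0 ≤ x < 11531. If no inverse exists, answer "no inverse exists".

1237

Apply the Euclidean algorithm to 11531 and 10459:
11531 = 1×10459 + 1072
10459 = 9×1072 + 811
1072 = 1×811 + 261
811 = 3×261 + 28
261 = 9×28 + 9
28 = 3×9 + 1
9 = 9×1 + 0
The gcd is 1. Working backward:
1 = 28 − 3·9
1 = −3·261 + 28·28
1 = 28·811 − 87·261
1 = −87·1072 + 115·811
1 = 115·10459 − 1122·1072
1 = −1122·11531 + 1237·10459
So 10459·1237 ≡ 1 (mod 11531).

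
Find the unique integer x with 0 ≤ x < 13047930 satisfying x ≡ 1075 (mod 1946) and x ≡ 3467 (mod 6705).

647147

Write x = 1075 + 1946·k. Then 1946·k ≡ 3467 − 1075 ≡ 2392 (mod 6705).
Need 1946⁻¹ mod 6705. Extended Euclid on (6705, 1946):
6705 = 3·1946 + 867
1946 = 2·867 + 212
867 = 4·212 + 19
212 = 11·19 + 3
19 = 6·3 + 1
3 = 3·1 + 0
Back-substitute:
1 = 19 − 6·3
1 = −6·212 + 67·19
1 = 67·867 − 274·212
1 = −274·1946 + 615·867
1 = 615·6705 − 2119·1946
1946⁻¹ ≡ 4586 (mod 6705), so k ≡ 4586·2392 ≡ 332 (mod 6705).
x = 1075 + 1946·332 = 647147.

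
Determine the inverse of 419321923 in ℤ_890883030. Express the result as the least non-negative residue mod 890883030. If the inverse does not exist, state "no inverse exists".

Run Euclid on (890883030, 419321923):
890883030 = 2×419321923 + 52239184
419321923 = 8×52239184 + 1408451
52239184 = 37×1408451 + 126497
1408451 = 11×126497 + 16984
126497 = 7×16984 + 7609
16984 = 2×7609 + 1766
7609 = 4×1766 + 545
1766 = 3×545 + 131
545 = 4×131 + 21
131 = 6×21 + 5
21 = 4×5 + 1
5 = 5×1 + 0
Since gcd(419321923, 890883030) = 1, back-substitute to write 1 as a combination:
1 = 21 − 4·5
1 = −4·131 + 25·21
1 = 25·545 − 104·131
1 = −104·1766 + 337·545
1 = 337·7609 − 1452·1766
1 = −1452·16984 + 3241·7609
1 = 3241·126497 − 24139·16984
1 = −24139·1408451 + 268770·126497
1 = 268770·52239184 − 9968629·1408451
1 = −9968629·419321923 + 80017802·52239184
1 = 80017802·890883030 − 170004233·419321923
So 419321923·(-170004233) ≡ 1 (mod 890883030), and -170004233 ≡ 720878797 (mod 890883030).

720878797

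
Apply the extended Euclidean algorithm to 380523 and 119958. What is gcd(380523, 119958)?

3

Euclidean algorithm:
380523 = 3·119958 + 20649
119958 = 5·20649 + 16713
20649 = 1·16713 + 3936
16713 = 4·3936 + 969
3936 = 4·969 + 60
969 = 16·60 + 9
60 = 6·9 + 6
9 = 1·6 + 3
6 = 2·3 + 0
gcd(380523, 119958) = 3.
Back-substituting:
3 = 9 − 6
3 = −60 + 7·9
3 = 7·969 − 113·60
3 = −113·3936 + 459·969
3 = 459·16713 − 1949·3936
3 = −1949·20649 + 2408·16713
3 = 2408·119958 − 13989·20649
3 = −13989·380523 + 44375·119958
So 3 = (-13989)·380523 + (44375)·119958.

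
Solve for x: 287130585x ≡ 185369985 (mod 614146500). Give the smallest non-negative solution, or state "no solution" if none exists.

29156241

First find gcd(287130585, 614146500):
614146500 = 2×287130585 + 39885330
287130585 = 7×39885330 + 7933275
39885330 = 5×7933275 + 218955
7933275 = 36×218955 + 50895
218955 = 4×50895 + 15375
50895 = 3×15375 + 4770
15375 = 3×4770 + 1065
4770 = 4×1065 + 510
1065 = 2×510 + 45
510 = 11×45 + 15
45 = 3×15 + 0
gcd = 15 and 15 | 185369985, so solutions exist. Divide through by 15: 19142039x ≡ 12357999 (mod 40943100).
Now find 19142039⁻¹ mod 40943100:
40943100 = 2·19142039 + 2659022
19142039 = 7·2659022 + 528885
2659022 = 5·528885 + 14597
528885 = 36·14597 + 3393
14597 = 4·3393 + 1025
3393 = 3·1025 + 318
1025 = 3·318 + 71
318 = 4·71 + 34
71 = 2·34 + 3
34 = 11·3 + 1
3 = 3·1 + 0
Back-substitute:
1 = 34 − 11·3
1 = −11·71 + 23·34
1 = 23·318 − 103·71
1 = −103·1025 + 332·318
1 = 332·3393 − 1099·1025
1 = −1099·14597 + 4728·3393
1 = 4728·528885 − 171307·14597
1 = −171307·2659022 + 861263·528885
1 = 861263·19142039 − 6200148·2659022
1 = −6200148·40943100 + 13261559·19142039
So 19142039⁻¹ ≡ 13261559 (mod 40943100).
Then x ≡ 13261559·12357999 ≡ 29156241 (mod 40943100); the smallest non-negative solution is x = 29156241.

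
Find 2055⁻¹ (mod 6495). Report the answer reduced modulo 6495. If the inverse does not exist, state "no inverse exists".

Euclidean algorithm on 6495, 2055:
6495 = 3×2055 + 330
2055 = 6×330 + 75
330 = 4×75 + 30
75 = 2×30 + 15
30 = 2×15 + 0
The gcd is 15, not 1, hence no inverse exists.

no inverse exists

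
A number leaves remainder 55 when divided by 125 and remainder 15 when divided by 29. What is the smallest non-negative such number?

Write x = 55 + 125·k. Then 125·k ≡ 15 − 55 ≡ 18 (mod 29).
Need 125⁻¹ mod 29. Extended Euclid on (29, 9):
29 = 3·9 + 2
9 = 4·2 + 1
2 = 2·1 + 0
Back-substitute:
1 = 9 − 4·2
1 = −4·29 + 13·9
125⁻¹ ≡ 13 (mod 29), so k ≡ 13·18 ≡ 2 (mod 29).
x = 55 + 125·2 = 305.

305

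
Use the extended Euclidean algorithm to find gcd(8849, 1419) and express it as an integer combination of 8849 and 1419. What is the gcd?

Apply Euclid's algorithm to 8849 and 1419:
8849 = 6×1419 + 335
1419 = 4×335 + 79
335 = 4×79 + 19
79 = 4×19 + 3
19 = 6×3 + 1
3 = 3×1 + 0
gcd(8849, 1419) = 1.
Back-substituting:
1 = 19 − 6·3
1 = −6·79 + 25·19
1 = 25·335 − 106·79
1 = −106·1419 + 449·335
1 = 449·8849 − 2800·1419
So 1 = (449)·8849 + (-2800)·1419.

1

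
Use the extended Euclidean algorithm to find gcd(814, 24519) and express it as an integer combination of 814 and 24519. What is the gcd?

11

Repeated division:
24519 = 30×814 + 99
814 = 8×99 + 22
99 = 4×22 + 11
22 = 2×11 + 0
gcd(814, 24519) = 11.
Working backward:
11 = 99 − 4·22
11 = −4·814 + 33·99
11 = 33·24519 − 994·814
So 11 = (33)·24519 + (-994)·814.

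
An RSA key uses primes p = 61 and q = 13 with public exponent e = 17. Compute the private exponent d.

593

φ(n) = (p−1)(q−1) = 60·12 = 720.
Need d with 17·d ≡ 1 (mod 720). Apply the extended Euclidean algorithm:
720 = 42×17 + 6
17 = 2×6 + 5
6 = 1×5 + 1
5 = 5×1 + 0
Back-substitute:
1 = 6 − 5
1 = −17 + 3·6
1 = 3·720 − 127·17
So 17·(-127) ≡ 1 (mod 720), hence d ≡ -127 ≡ 593 (mod 720).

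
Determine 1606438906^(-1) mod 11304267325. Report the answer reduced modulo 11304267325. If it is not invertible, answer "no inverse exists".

6263227596

gcd(11304267325, 1606438906) by repeated division:
11304267325 = 7×1606438906 + 59194983
1606438906 = 27×59194983 + 8174365
59194983 = 7×8174365 + 1974428
8174365 = 4×1974428 + 276653
1974428 = 7×276653 + 37857
276653 = 7×37857 + 11654
37857 = 3×11654 + 2895
11654 = 4×2895 + 74
2895 = 39×74 + 9
74 = 8×9 + 2
9 = 4×2 + 1
2 = 2×1 + 0
Since gcd(1606438906, 11304267325) = 1, back-substitute to write 1 as a combination:
1 = 9 − 4·2
1 = −4·74 + 33·9
1 = 33·2895 − 1291·74
1 = −1291·11654 + 5197·2895
1 = 5197·37857 − 16882·11654
1 = −16882·276653 + 123371·37857
1 = 123371·1974428 − 880479·276653
1 = −880479·8174365 + 3645287·1974428
1 = 3645287·59194983 − 26397488·8174365
1 = −26397488·1606438906 + 716377463·59194983
1 = 716377463·11304267325 − 5041039729·1606438906
Thus 1606438906·(-5041039729) ≡ 1 (mod 11304267325); reducing, -5041039729 mod 11304267325 = 6263227596.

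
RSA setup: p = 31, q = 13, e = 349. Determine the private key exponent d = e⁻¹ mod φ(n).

229

φ(n) = (p−1)(q−1) = 30·12 = 360.
Need d with 349·d ≡ 1 (mod 360). Apply the extended Euclidean algorithm:
360 = 1*349 + 11
349 = 31*11 + 8
11 = 1*8 + 3
8 = 2*3 + 2
3 = 1*2 + 1
2 = 2*1 + 0
Back-substitute:
1 = 3 − 2
1 = −8 + 3·3
1 = 3·11 − 4·8
1 = −4·349 + 127·11
1 = 127·360 − 131·349
So 349·(-131) ≡ 1 (mod 360), hence d ≡ -131 ≡ 229 (mod 360).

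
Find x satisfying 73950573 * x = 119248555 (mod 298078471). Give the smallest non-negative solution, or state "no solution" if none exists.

48495151

First find gcd(73950573, 298078471):
298078471 = 4×73950573 + 2276179
73950573 = 32×2276179 + 1112845
2276179 = 2×1112845 + 50489
1112845 = 22×50489 + 2087
50489 = 24×2087 + 401
2087 = 5×401 + 82
401 = 4×82 + 73
82 = 1×73 + 9
73 = 8×9 + 1
9 = 9×1 + 0
gcd = 1, so a unique solution mod 298078471 exists.
Back-substitute for the Bézout coefficients:
1 = 73 − 8·9
1 = −8·82 + 9·73
1 = 9·401 − 44·82
1 = −44·2087 + 229·401
1 = 229·50489 − 5540·2087
1 = −5540·1112845 + 122109·50489
1 = 122109·2276179 − 249758·1112845
1 = −249758·73950573 + 8114365·2276179
1 = 8114365·298078471 − 32707218·73950573
So 73950573·(-32707218) ≡ 1 (mod 298078471), giving 73950573⁻¹ ≡ 265371253.
x ≡ 73950573⁻¹·119248555 ≡ 265371253·119248555 ≡ 48495151 (mod 298078471).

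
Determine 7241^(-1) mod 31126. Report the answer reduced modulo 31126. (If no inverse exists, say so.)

Run Euclid on (31126, 7241):
31126 = 4*7241 + 2162
7241 = 3*2162 + 755
2162 = 2*755 + 652
755 = 1*652 + 103
652 = 6*103 + 34
103 = 3*34 + 1
34 = 34*1 + 0
Since gcd(7241, 31126) = 1, back-substitute to write 1 as a combination:
1 = 103 − 3·34
1 = −3·652 + 19·103
1 = 19·755 − 22·652
1 = −22·2162 + 63·755
1 = 63·7241 − 211·2162
1 = −211·31126 + 907·7241
So 7241·907 ≡ 1 (mod 31126).

907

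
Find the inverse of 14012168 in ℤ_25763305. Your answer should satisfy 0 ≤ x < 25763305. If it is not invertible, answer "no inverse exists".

Apply the Euclidean algorithm to 25763305 and 14012168:
25763305 = 1·14012168 + 11751137
14012168 = 1·11751137 + 2261031
11751137 = 5·2261031 + 445982
2261031 = 5·445982 + 31121
445982 = 14·31121 + 10288
31121 = 3·10288 + 257
10288 = 40·257 + 8
257 = 32·8 + 1
8 = 8·1 + 0
gcd = 1, so the inverse exists. Back-substitute:
1 = 257 − 32·8
1 = −32·10288 + 1281·257
1 = 1281·31121 − 3875·10288
1 = −3875·445982 + 55531·31121
1 = 55531·2261031 − 281530·445982
1 = −281530·11751137 + 1463181·2261031
1 = 1463181·14012168 − 1744711·11751137
1 = −1744711·25763305 + 3207892·14012168
So 14012168·3207892 ≡ 1 (mod 25763305).

3207892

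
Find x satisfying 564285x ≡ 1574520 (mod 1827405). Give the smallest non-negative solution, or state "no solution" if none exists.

79037

First find gcd(564285, 1827405):
1827405 = 3×564285 + 134550
564285 = 4×134550 + 26085
134550 = 5×26085 + 4125
26085 = 6×4125 + 1335
4125 = 3×1335 + 120
1335 = 11×120 + 15
120 = 8×15 + 0
gcd = 15 and 15 | 1574520, so solutions exist. Divide through by 15: 37619x ≡ 104968 (mod 121827).
Now find 37619⁻¹ mod 121827:
121827 = 3×37619 + 8970
37619 = 4×8970 + 1739
8970 = 5×1739 + 275
1739 = 6×275 + 89
275 = 3×89 + 8
89 = 11×8 + 1
8 = 8×1 + 0
Back-substitute:
1 = 89 − 11·8
1 = −11·275 + 34·89
1 = 34·1739 − 215·275
1 = −215·8970 + 1109·1739
1 = 1109·37619 − 4651·8970
1 = −4651·121827 + 15062·37619
So 37619⁻¹ ≡ 15062 (mod 121827).
Then x ≡ 15062·104968 ≡ 79037 (mod 121827); the smallest non-negative solution is x = 79037.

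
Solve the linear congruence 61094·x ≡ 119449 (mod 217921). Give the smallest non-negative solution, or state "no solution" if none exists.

7753

First find gcd(61094, 217921):
217921 = 3·61094 + 34639
61094 = 1·34639 + 26455
34639 = 1·26455 + 8184
26455 = 3·8184 + 1903
8184 = 4·1903 + 572
1903 = 3·572 + 187
572 = 3·187 + 11
187 = 17·11 + 0
gcd = 11 and 11 | 119449, so solutions exist. Divide through by 11: 5554x ≡ 10859 (mod 19811).
Now find 5554⁻¹ mod 19811:
19811 = 3·5554 + 3149
5554 = 1·3149 + 2405
3149 = 1·2405 + 744
2405 = 3·744 + 173
744 = 4·173 + 52
173 = 3·52 + 17
52 = 3·17 + 1
17 = 17·1 + 0
Back-substitute:
1 = 52 − 3·17
1 = −3·173 + 10·52
1 = 10·744 − 43·173
1 = −43·2405 + 139·744
1 = 139·3149 − 182·2405
1 = −182·5554 + 321·3149
1 = 321·19811 − 1145·5554
So 5554·(-1145) ≡ 1 (mod 19811), i.e. 5554⁻¹ ≡ 18666.
Then x ≡ 18666·10859 ≡ 7753 (mod 19811); the smallest non-negative solution is x = 7753.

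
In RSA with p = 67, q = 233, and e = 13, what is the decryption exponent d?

8245

φ(n) = (p−1)(q−1) = 66·232 = 15312.
Need d with 13·d ≡ 1 (mod 15312). Apply the extended Euclidean algorithm:
15312 = 1177*13 + 11
13 = 1*11 + 2
11 = 5*2 + 1
2 = 2*1 + 0
Back-substitute:
1 = 11 − 5·2
1 = −5·13 + 6·11
1 = 6·15312 − 7067·13
So 13·(-7067) ≡ 1 (mod 15312), hence d ≡ -7067 ≡ 8245 (mod 15312).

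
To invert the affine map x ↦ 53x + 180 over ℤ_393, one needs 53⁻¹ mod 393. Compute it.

Run Euclid on (393, 53):
393 = 7×53 + 22
53 = 2×22 + 9
22 = 2×9 + 4
9 = 2×4 + 1
4 = 4×1 + 0
gcd = 1, so the inverse exists. Back-substitute:
1 = 9 − 2·4
1 = −2·22 + 5·9
1 = 5·53 − 12·22
1 = −12·393 + 89·53
So 53·89 ≡ 1 (mod 393).

89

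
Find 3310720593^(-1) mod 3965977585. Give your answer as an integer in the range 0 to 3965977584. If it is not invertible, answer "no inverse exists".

2655122567

Apply the Euclidean algorithm to 3965977585 and 3310720593:
3965977585 = 1×3310720593 + 655256992
3310720593 = 5×655256992 + 34435633
655256992 = 19×34435633 + 979965
34435633 = 35×979965 + 136858
979965 = 7×136858 + 21959
136858 = 6×21959 + 5104
21959 = 4×5104 + 1543
5104 = 3×1543 + 475
1543 = 3×475 + 118
475 = 4×118 + 3
118 = 39×3 + 1
3 = 3×1 + 0
The gcd is 1. Working backward:
1 = 118 − 39·3
1 = −39·475 + 157·118
1 = 157·1543 − 510·475
1 = −510·5104 + 1687·1543
1 = 1687·21959 − 7258·5104
1 = −7258·136858 + 45235·21959
1 = 45235·979965 − 323903·136858
1 = −323903·34435633 + 11381840·979965
1 = 11381840·655256992 − 216578863·34435633
1 = −216578863·3310720593 + 1094276155·655256992
1 = 1094276155·3965977585 − 1310855018·3310720593
Thus 3310720593·(-1310855018) ≡ 1 (mod 3965977585); reducing, -1310855018 mod 3965977585 = 2655122567.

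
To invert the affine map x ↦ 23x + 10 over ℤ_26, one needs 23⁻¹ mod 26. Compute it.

17

Extended Euclidean algorithm:
26 = 1·23 + 3
23 = 7·3 + 2
3 = 1·2 + 1
2 = 2·1 + 0
The gcd is 1. Working backward:
1 = 3 − 2
1 = −23 + 8·3
1 = 8·26 − 9·23
Thus 23·(-9) ≡ 1 (mod 26); reducing, -9 mod 26 = 17.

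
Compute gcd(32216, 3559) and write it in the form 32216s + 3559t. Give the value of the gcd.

Apply Euclid's algorithm to 32216 and 3559:
32216 = 9×3559 + 185
3559 = 19×185 + 44
185 = 4×44 + 9
44 = 4×9 + 8
9 = 1×8 + 1
8 = 8×1 + 0
gcd(32216, 3559) = 1.
Working backward:
1 = 9 − 8
1 = −44 + 5·9
1 = 5·185 − 21·44
1 = −21·3559 + 404·185
1 = 404·32216 − 3657·3559
So 1 = (404)·32216 + (-3657)·3559.

1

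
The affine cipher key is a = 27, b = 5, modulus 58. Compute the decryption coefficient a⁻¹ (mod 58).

gcd(58, 27) by repeated division:
58 = 2×27 + 4
27 = 6×4 + 3
4 = 1×3 + 1
3 = 3×1 + 0
Since gcd(27, 58) = 1, back-substitute to write 1 as a combination:
1 = 4 − 3
1 = −27 + 7·4
1 = 7·58 − 15·27
So 27·(-15) ≡ 1 (mod 58), and -15 ≡ 43 (mod 58).

43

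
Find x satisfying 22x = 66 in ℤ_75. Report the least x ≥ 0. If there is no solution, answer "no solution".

3

First find gcd(22, 75):
75 = 3×22 + 9
22 = 2×9 + 4
9 = 2×4 + 1
4 = 4×1 + 0
gcd = 1, so a unique solution mod 75 exists.
Back-substitute for the Bézout coefficients:
1 = 9 − 2·4
1 = −2·22 + 5·9
1 = 5·75 − 17·22
So 22·(-17) ≡ 1 (mod 75), giving 22⁻¹ ≡ 58.
x ≡ 22⁻¹·66 ≡ 58·66 ≡ 3 (mod 75).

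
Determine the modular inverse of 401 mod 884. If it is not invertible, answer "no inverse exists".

gcd(884, 401) by repeated division:
884 = 2·401 + 82
401 = 4·82 + 73
82 = 1·73 + 9
73 = 8·9 + 1
9 = 9·1 + 0
gcd = 1, so the inverse exists. Back-substitute:
1 = 73 − 8·9
1 = −8·82 + 9·73
1 = 9·401 − 44·82
1 = −44·884 + 97·401
So 401·97 ≡ 1 (mod 884).

97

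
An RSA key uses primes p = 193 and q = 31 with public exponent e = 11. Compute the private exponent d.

1571

φ(n) = (p−1)(q−1) = 192·30 = 5760.
Need d with 11·d ≡ 1 (mod 5760). Apply the extended Euclidean algorithm:
5760 = 523×11 + 7
11 = 1×7 + 4
7 = 1×4 + 3
4 = 1×3 + 1
3 = 3×1 + 0
Back-substitute:
1 = 4 − 3
1 = −7 + 2·4
1 = 2·11 − 3·7
1 = −3·5760 + 1571·11
So 11·1571 ≡ 1 (mod 5760), hence d = 1571.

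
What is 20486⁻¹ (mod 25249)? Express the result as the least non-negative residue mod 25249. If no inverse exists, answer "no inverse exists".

12378

Extended Euclidean algorithm:
25249 = 1*20486 + 4763
20486 = 4*4763 + 1434
4763 = 3*1434 + 461
1434 = 3*461 + 51
461 = 9*51 + 2
51 = 25*2 + 1
2 = 2*1 + 0
gcd = 1, so the inverse exists. Back-substitute:
1 = 51 − 25·2
1 = −25·461 + 226·51
1 = 226·1434 − 703·461
1 = −703·4763 + 2335·1434
1 = 2335·20486 − 10043·4763
1 = −10043·25249 + 12378·20486
So 20486·12378 ≡ 1 (mod 25249).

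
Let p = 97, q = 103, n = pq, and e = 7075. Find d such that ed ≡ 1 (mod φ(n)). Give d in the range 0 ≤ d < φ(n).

7435

φ(n) = (p−1)(q−1) = 96·102 = 9792.
Need d with 7075·d ≡ 1 (mod 9792). Apply the extended Euclidean algorithm:
9792 = 1·7075 + 2717
7075 = 2·2717 + 1641
2717 = 1·1641 + 1076
1641 = 1·1076 + 565
1076 = 1·565 + 511
565 = 1·511 + 54
511 = 9·54 + 25
54 = 2·25 + 4
25 = 6·4 + 1
4 = 4·1 + 0
Back-substitute:
1 = 25 − 6·4
1 = −6·54 + 13·25
1 = 13·511 − 123·54
1 = −123·565 + 136·511
1 = 136·1076 − 259·565
1 = −259·1641 + 395·1076
1 = 395·2717 − 654·1641
1 = −654·7075 + 1703·2717
1 = 1703·9792 − 2357·7075
So 7075·(-2357) ≡ 1 (mod 9792), hence d ≡ -2357 ≡ 7435 (mod 9792).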